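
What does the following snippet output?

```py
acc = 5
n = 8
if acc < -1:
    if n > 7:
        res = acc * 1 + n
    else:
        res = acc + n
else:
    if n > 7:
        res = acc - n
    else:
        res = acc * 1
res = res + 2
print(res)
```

acc=5, n=8
acc < -1 is False; n > 7 is True
→ res = acc - n = -3
res = (-3)+2 = -1

-1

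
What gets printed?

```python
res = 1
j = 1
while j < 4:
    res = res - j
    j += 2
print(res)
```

j=1: res = 1-1 = 0
j=3: res = 0-3 = -3

-3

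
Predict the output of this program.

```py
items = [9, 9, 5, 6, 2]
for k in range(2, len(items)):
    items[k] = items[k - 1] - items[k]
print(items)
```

[9, 9, 4, -2, -4]

k=2: items[2] = 9-5 = 4 → [9, 9, 4, 6, 2]
k=3: items[3] = 4-6 = -2 → [9, 9, 4, -2, 2]
k=4: items[4] = (-2)-2 = -4 → [9, 9, 4, -2, -4]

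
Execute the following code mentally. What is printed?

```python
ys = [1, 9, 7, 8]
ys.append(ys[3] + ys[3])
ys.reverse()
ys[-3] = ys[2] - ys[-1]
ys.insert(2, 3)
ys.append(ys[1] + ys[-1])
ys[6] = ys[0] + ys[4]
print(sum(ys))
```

append ys[3]+ys[3] = 8+8 = 16 → [1, 9, 7, 8, 16]
reverse → [16, 8, 7, 9, 1]
ys[-3] = ys[2]-ys[-1] = 7-1 = 6 → [16, 8, 6, 9, 1]
insert 3 at 2 → [16, 8, 3, 6, 9, 1]
append ys[1]+ys[-1] = 8+1 = 9 → [16, 8, 3, 6, 9, 1, 9]
ys[6] = ys[0]+ys[4] = 16+9 = 25 → [16, 8, 3, 6, 9, 1, 25]
sum = 68

68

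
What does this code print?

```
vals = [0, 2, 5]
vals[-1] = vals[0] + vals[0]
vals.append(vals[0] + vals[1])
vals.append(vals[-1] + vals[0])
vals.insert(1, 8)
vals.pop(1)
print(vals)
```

[0, 2, 0, 2, 2]

vals[-1] = vals[0]+vals[0] = 0+0 = 0 → [0, 2, 0]
append vals[0]+vals[1] = 0+2 = 2 → [0, 2, 0, 2]
append vals[-1]+vals[0] = 2+0 = 2 → [0, 2, 0, 2, 2]
insert 8 at 1 → [0, 8, 2, 0, 2, 2]
pop(1) removes 8 → [0, 2, 0, 2, 2]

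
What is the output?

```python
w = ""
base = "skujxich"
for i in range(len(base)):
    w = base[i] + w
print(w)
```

i=0: prepend 's' → 's'
i=1: prepend 'k' → 'ks'
i=2: prepend 'u' → 'uks'
i=3: prepend 'j' → 'juks'
i=4: prepend 'x' → 'xjuks'
i=5: prepend 'i' → 'ixjuks'
i=6: prepend 'c' → 'cixjuks'
i=7: prepend 'h' → 'hcixjuks'

hcixjuks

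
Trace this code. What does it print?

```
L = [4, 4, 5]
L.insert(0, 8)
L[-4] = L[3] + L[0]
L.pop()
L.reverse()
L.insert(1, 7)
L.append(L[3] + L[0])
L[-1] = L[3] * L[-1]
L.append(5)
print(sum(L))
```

insert 8 at 0 → [8, 4, 4, 5]
L[-4] = L[3]+L[0] = 5+8 = 13 → [13, 4, 4, 5]
pop() removes 5 → [13, 4, 4]
reverse → [4, 4, 13]
insert 7 at 1 → [4, 7, 4, 13]
append L[3]+L[0] = 13+4 = 17 → [4, 7, 4, 13, 17]
L[-1] = L[3]*L[-1] = 13*17 = 221 → [4, 7, 4, 13, 221]
append 5 → [4, 7, 4, 13, 221, 5]
sum = 254

254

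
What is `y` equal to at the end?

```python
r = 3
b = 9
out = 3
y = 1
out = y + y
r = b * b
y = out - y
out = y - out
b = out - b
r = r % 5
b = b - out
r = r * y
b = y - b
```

out = 1+1 = 2
r = 9*9 = 81
y = 2-1 = 1
out = 1-2 = -1
b = (-1)-9 = -10
r = 81%5 = 1
b = (-10)-(-1) = -9
r = 1*1 = 1
b = 1-(-9) = 10

1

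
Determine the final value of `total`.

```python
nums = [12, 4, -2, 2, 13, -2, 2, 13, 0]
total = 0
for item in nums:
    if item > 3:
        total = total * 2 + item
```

item=12: >3, total = 0*2+12 = 12
item=4: >3, total = 12*2+4 = 28
item=-2: not >3
item=2: not >3
item=13: >3, total = 28*2+13 = 69
item=-2: not >3
item=2: not >3
item=13: >3, total = 69*2+13 = 151
item=0: not >3

151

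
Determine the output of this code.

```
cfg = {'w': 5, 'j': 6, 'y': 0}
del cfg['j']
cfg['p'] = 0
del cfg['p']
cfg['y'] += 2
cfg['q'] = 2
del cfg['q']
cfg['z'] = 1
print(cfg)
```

{'w': 5, 'y': 2, 'z': 1}

del 'j' → {'w': 5, 'y': 0}
cfg['p'] = 0 → {'w': 5, 'y': 0, 'p': 0}
del 'p' → {'w': 5, 'y': 0}
cfg['y'] = 0+2 = 2 → {'w': 5, 'y': 2}
cfg['q'] = 2 → {'w': 5, 'y': 2, 'q': 2}
del 'q' → {'w': 5, 'y': 2}
cfg['z'] = 1 → {'w': 5, 'y': 2, 'z': 1}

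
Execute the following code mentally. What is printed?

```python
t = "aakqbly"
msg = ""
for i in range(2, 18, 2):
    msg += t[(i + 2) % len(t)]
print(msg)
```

i=2: add t[4]='b' → 'b'
i=4: add t[6]='y' → 'by'
i=6: add t[1]='a' → 'bya'
i=8: add t[3]='q' → 'byaq'
i=10: add t[5]='l' → 'byaql'
i=12: add t[0]='a' → 'byaqla'
i=14: add t[2]='k' → 'byaqlak'
i=16: add t[4]='b' → 'byaqlakb'

byaqlakb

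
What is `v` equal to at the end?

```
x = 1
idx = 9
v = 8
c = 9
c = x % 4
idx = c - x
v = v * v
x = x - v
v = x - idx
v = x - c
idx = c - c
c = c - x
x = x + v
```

c = 1%4 = 1
idx = 1-1 = 0
v = 8*8 = 64
x = 1-64 = -63
v = (-63)-0 = -63
v = (-63)-1 = -64
idx = 1-1 = 0
c = 1-(-63) = 64
x = (-63)+(-64) = -127

-64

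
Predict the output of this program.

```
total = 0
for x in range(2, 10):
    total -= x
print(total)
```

-44

x=2: total = 0-2 = -2
x=3: total = (-2)-3 = -5
x=4: total = (-5)-4 = -9
x=5: total = (-9)-5 = -14
x=6: total = (-14)-6 = -20
x=7: total = (-20)-7 = -27
x=8: total = (-27)-8 = -35
x=9: total = (-35)-9 = -44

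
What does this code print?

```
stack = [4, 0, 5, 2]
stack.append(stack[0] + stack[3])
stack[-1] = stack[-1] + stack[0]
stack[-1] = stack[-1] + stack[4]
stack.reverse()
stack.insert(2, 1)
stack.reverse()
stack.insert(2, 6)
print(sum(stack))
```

append stack[0]+stack[3] = 4+2 = 6 → [4, 0, 5, 2, 6]
stack[-1] = stack[-1]+stack[0] = 6+4 = 10 → [4, 0, 5, 2, 10]
stack[-1] = stack[-1]+stack[4] = 10+10 = 20 → [4, 0, 5, 2, 20]
reverse → [20, 2, 5, 0, 4]
insert 1 at 2 → [20, 2, 1, 5, 0, 4]
reverse → [4, 0, 5, 1, 2, 20]
insert 6 at 2 → [4, 0, 6, 5, 1, 2, 20]
sum = 38

38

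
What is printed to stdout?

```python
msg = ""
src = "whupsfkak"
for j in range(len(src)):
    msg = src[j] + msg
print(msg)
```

kakfspuhw

j=0: prepend 'w' → 'w'
j=1: prepend 'h' → 'hw'
j=2: prepend 'u' → 'uhw'
j=3: prepend 'p' → 'puhw'
j=4: prepend 's' → 'spuhw'
j=5: prepend 'f' → 'fspuhw'
j=6: prepend 'k' → 'kfspuhw'
j=7: prepend 'a' → 'akfspuhw'
j=8: prepend 'k' → 'kakfspuhw'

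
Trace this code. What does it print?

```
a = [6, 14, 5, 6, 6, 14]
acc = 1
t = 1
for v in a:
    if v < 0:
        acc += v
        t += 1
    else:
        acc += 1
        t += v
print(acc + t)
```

v=6: not <0, acc = 1+1 = 2; t=7
v=14: not <0, acc = 2+1 = 3; t=21
v=5: not <0, acc = 3+1 = 4; t=26
v=6: not <0, acc = 4+1 = 5; t=32
v=6: not <0, acc = 5+1 = 6; t=38
v=14: not <0, acc = 6+1 = 7; t=52
acc+t = 7+52 = 59

59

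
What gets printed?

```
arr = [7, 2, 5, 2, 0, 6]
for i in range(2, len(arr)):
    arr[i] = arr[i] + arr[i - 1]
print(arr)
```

i=2: arr[2] = 5+2 = 7 → [7, 2, 7, 2, 0, 6]
i=3: arr[3] = 2+7 = 9 → [7, 2, 7, 9, 0, 6]
i=4: arr[4] = 0+9 = 9 → [7, 2, 7, 9, 9, 6]
i=5: arr[5] = 6+9 = 15 → [7, 2, 7, 9, 9, 15]

[7, 2, 7, 9, 9, 15]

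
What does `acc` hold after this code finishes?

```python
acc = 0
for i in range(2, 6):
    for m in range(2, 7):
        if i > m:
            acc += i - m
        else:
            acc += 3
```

52

i=2,m=2: not 2>2, acc = 0+3 = 3
i=2,m=3: not 2>3, acc = 3+3 = 6
i=2,m=4: not 2>4, acc = 6+3 = 9
i=2,m=5: not 2>5, acc = 9+3 = 12
i=2,m=6: not 2>6, acc = 12+3 = 15
i=3,m=2: 3>2, acc = 15+1 = 16
i=3,m=3: not 3>3, acc = 16+3 = 19
i=3,m=4: not 3>4, acc = 19+3 = 22
i=3,m=5: not 3>5, acc = 22+3 = 25
i=3,m=6: not 3>6, acc = 25+3 = 28
i=4,m=2: 4>2, acc = 28+2 = 30
i=4,m=3: 4>3, acc = 30+1 = 31
i=4,m=4: not 4>4, acc = 31+3 = 34
i=4,m=5: not 4>5, acc = 34+3 = 37
i=4,m=6: not 4>6, acc = 37+3 = 40
i=5,m=2: 5>2, acc = 40+3 = 43
i=5,m=3: 5>3, acc = 43+2 = 45
i=5,m=4: 5>4, acc = 45+1 = 46
i=5,m=5: not 5>5, acc = 46+3 = 49
i=5,m=6: not 5>6, acc = 49+3 = 52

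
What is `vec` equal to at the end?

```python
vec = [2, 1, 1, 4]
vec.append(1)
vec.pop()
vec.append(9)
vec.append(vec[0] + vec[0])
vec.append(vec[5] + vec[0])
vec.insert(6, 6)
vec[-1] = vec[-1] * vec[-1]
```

[2, 1, 1, 4, 9, 4, 6, 36]

append 1 → [2, 1, 1, 4, 1]
pop() removes 1 → [2, 1, 1, 4]
append 9 → [2, 1, 1, 4, 9]
append vec[0]+vec[0] = 2+2 = 4 → [2, 1, 1, 4, 9, 4]
append vec[5]+vec[0] = 4+2 = 6 → [2, 1, 1, 4, 9, 4, 6]
insert 6 at 6 → [2, 1, 1, 4, 9, 4, 6, 6]
vec[-1] = vec[-1]*vec[-1] = 6*6 = 36 → [2, 1, 1, 4, 9, 4, 6, 36]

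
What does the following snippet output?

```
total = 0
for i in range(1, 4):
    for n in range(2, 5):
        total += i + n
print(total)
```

45

i=1,n=2: total = 0+3 = 3
i=1,n=3: total = 3+4 = 7
i=1,n=4: total = 7+5 = 12
i=2,n=2: total = 12+4 = 16
i=2,n=3: total = 16+5 = 21
i=2,n=4: total = 21+6 = 27
i=3,n=2: total = 27+5 = 32
i=3,n=3: total = 32+6 = 38
i=3,n=4: total = 38+7 = 45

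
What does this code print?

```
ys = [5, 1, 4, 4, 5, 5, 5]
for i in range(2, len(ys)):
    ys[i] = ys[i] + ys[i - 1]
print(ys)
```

[5, 1, 5, 9, 14, 19, 24]

i=2: ys[2] = 4+1 = 5 → [5, 1, 5, 4, 5, 5, 5]
i=3: ys[3] = 4+5 = 9 → [5, 1, 5, 9, 5, 5, 5]
i=4: ys[4] = 5+9 = 14 → [5, 1, 5, 9, 14, 5, 5]
i=5: ys[5] = 5+14 = 19 → [5, 1, 5, 9, 14, 19, 5]
i=6: ys[6] = 5+19 = 24 → [5, 1, 5, 9, 14, 19, 24]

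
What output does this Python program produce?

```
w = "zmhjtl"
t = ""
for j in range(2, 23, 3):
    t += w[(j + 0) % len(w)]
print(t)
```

hlhlhlh

j=2: add w[2]='h' → 'h'
j=5: add w[5]='l' → 'hl'
j=8: add w[2]='h' → 'hlh'
j=11: add w[5]='l' → 'hlhl'
j=14: add w[2]='h' → 'hlhlh'
j=17: add w[5]='l' → 'hlhlhl'
j=20: add w[2]='h' → 'hlhlhlh'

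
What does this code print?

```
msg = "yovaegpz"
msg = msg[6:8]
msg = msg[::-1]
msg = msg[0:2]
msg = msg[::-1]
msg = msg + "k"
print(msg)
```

slice [6:8] → 'pz'
reverse → 'zp'
slice [0:2] → 'zp'
reverse → 'pz'
+ 'k' → 'pzk'

pzk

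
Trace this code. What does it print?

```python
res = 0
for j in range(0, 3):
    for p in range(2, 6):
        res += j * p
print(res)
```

j=0,p=2: res = 0+0 = 0
j=0,p=3: res = 0+0 = 0
j=0,p=4: res = 0+0 = 0
j=0,p=5: res = 0+0 = 0
j=1,p=2: res = 0+2 = 2
j=1,p=3: res = 2+3 = 5
j=1,p=4: res = 5+4 = 9
j=1,p=5: res = 9+5 = 14
j=2,p=2: res = 14+4 = 18
j=2,p=3: res = 18+6 = 24
j=2,p=4: res = 24+8 = 32
j=2,p=5: res = 32+10 = 42

42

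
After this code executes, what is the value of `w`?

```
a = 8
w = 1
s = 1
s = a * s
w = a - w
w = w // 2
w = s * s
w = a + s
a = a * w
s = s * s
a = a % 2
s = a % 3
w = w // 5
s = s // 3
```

s = 8*1 = 8
w = 8-1 = 7
w = 7//2 = 3
w = 8*8 = 64
w = 8+8 = 16
a = 8*16 = 128
s = 8*8 = 64
a = 128%2 = 0
s = 0%3 = 0
w = 16//5 = 3
s = 0//3 = 0

3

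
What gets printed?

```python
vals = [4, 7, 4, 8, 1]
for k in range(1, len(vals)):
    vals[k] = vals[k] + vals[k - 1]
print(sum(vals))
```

77

k=1: vals[1] = 7+4 = 11 → [4, 11, 4, 8, 1]
k=2: vals[2] = 4+11 = 15 → [4, 11, 15, 8, 1]
k=3: vals[3] = 8+15 = 23 → [4, 11, 15, 23, 1]
k=4: vals[4] = 1+23 = 24 → [4, 11, 15, 23, 24]
sum = 77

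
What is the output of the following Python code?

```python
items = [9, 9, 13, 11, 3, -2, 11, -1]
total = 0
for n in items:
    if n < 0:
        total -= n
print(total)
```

n=9: not <0
n=9: not <0
n=13: not <0
n=11: not <0
n=3: not <0
n=-2: <0, total = 0-(-2) = 2
n=11: not <0
n=-1: <0, total = 2-(-1) = 3

3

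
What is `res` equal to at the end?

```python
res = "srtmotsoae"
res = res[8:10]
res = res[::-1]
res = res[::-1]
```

'ae'

slice [8:10] → 'ae'
reverse → 'ea'
reverse → 'ae'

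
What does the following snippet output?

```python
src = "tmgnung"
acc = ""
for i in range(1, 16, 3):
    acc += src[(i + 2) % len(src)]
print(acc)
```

nggnm

i=1: add src[3]='n' → 'n'
i=4: add src[6]='g' → 'ng'
i=7: add src[2]='g' → 'ngg'
i=10: add src[5]='n' → 'nggn'
i=13: add src[1]='m' → 'nggnm'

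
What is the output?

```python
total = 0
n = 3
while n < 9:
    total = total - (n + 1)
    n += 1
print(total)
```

-39

n=3: total = 0-4 = -4
n=4: total = (-4)-5 = -9
n=5: total = (-9)-6 = -15
n=6: total = (-15)-7 = -22
n=7: total = (-22)-8 = -30
n=8: total = (-30)-9 = -39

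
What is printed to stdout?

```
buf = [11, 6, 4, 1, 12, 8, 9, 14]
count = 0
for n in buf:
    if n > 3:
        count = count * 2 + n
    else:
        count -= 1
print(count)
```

1104

n=11: >3, count = 0*2+11 = 11
n=6: >3, count = 11*2+6 = 28
n=4: >3, count = 28*2+4 = 60
n=1: not >3, count = 60-1 = 59
n=12: >3, count = 59*2+12 = 130
n=8: >3, count = 130*2+8 = 268
n=9: >3, count = 268*2+9 = 545
n=14: >3, count = 545*2+14 = 1104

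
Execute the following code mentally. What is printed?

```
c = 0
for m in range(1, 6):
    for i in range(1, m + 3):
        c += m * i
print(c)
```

295

m=1,i=1: c = 0+1 = 1
m=1,i=2: c = 1+2 = 3
m=1,i=3: c = 3+3 = 6
m=2,i=1: c = 6+2 = 8
m=2,i=2: c = 8+4 = 12
m=2,i=3: c = 12+6 = 18
m=2,i=4: c = 18+8 = 26
m=3,i=1: c = 26+3 = 29
m=3,i=2: c = 29+6 = 35
m=3,i=3: c = 35+9 = 44
m=3,i=4: c = 44+12 = 56
m=3,i=5: c = 56+15 = 71
m=4,i=1: c = 71+4 = 75
m=4,i=2: c = 75+8 = 83
m=4,i=3: c = 83+12 = 95
m=4,i=4: c = 95+16 = 111
m=4,i=5: c = 111+20 = 131
m=4,i=6: c = 131+24 = 155
m=5,i=1: c = 155+5 = 160
m=5,i=2: c = 160+10 = 170
m=5,i=3: c = 170+15 = 185
m=5,i=4: c = 185+20 = 205
m=5,i=5: c = 205+25 = 230
m=5,i=6: c = 230+30 = 260
m=5,i=7: c = 260+35 = 295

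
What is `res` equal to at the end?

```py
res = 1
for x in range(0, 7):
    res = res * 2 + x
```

248

x=0: res = 1*2+0 = 2
x=1: res = 2*2+1 = 5
x=2: res = 5*2+2 = 12
x=3: res = 12*2+3 = 27
x=4: res = 27*2+4 = 58
x=5: res = 58*2+5 = 121
x=6: res = 121*2+6 = 248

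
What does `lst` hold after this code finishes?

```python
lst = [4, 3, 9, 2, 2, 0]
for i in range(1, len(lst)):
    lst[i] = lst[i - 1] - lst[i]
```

i=1: lst[1] = 4-3 = 1 → [4, 1, 9, 2, 2, 0]
i=2: lst[2] = 1-9 = -8 → [4, 1, -8, 2, 2, 0]
i=3: lst[3] = (-8)-2 = -10 → [4, 1, -8, -10, 2, 0]
i=4: lst[4] = (-10)-2 = -12 → [4, 1, -8, -10, -12, 0]
i=5: lst[5] = (-12)-0 = -12 → [4, 1, -8, -10, -12, -12]

[4, 1, -8, -10, -12, -12]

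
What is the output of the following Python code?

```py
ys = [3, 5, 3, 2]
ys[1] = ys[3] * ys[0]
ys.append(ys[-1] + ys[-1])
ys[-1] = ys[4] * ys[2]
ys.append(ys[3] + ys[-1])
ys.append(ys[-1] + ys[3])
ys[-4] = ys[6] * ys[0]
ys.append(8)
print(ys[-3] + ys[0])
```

ys[1] = ys[3]*ys[0] = 2*3 = 6 → [3, 6, 3, 2]
append ys[-1]+ys[-1] = 2+2 = 4 → [3, 6, 3, 2, 4]
ys[-1] = ys[4]*ys[2] = 4*3 = 12 → [3, 6, 3, 2, 12]
append ys[3]+ys[-1] = 2+12 = 14 → [3, 6, 3, 2, 12, 14]
append ys[-1]+ys[3] = 14+2 = 16 → [3, 6, 3, 2, 12, 14, 16]
ys[-4] = ys[6]*ys[0] = 16*3 = 48 → [3, 6, 3, 48, 12, 14, 16]
append 8 → [3, 6, 3, 48, 12, 14, 16, 8]
ys[-3]+ys[0] = 14+3 = 17

17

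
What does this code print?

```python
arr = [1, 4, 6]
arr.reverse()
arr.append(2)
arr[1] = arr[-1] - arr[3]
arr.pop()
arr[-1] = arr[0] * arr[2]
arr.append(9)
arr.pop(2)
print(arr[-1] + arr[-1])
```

18

reverse → [6, 4, 1]
append 2 → [6, 4, 1, 2]
arr[1] = arr[-1]-arr[3] = 2-2 = 0 → [6, 0, 1, 2]
pop() removes 2 → [6, 0, 1]
arr[-1] = arr[0]*arr[2] = 6*1 = 6 → [6, 0, 6]
append 9 → [6, 0, 6, 9]
pop(2) removes 6 → [6, 0, 9]
arr[-1]+arr[-1] = 9+9 = 18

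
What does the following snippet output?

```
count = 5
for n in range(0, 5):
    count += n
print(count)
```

n=0: count = 5+0 = 5
n=1: count = 5+1 = 6
n=2: count = 6+2 = 8
n=3: count = 8+3 = 11
n=4: count = 11+4 = 15

15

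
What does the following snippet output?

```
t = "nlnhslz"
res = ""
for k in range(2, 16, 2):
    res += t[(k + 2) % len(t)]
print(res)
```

szlhlnn

k=2: add t[4]='s' → 's'
k=4: add t[6]='z' → 'sz'
k=6: add t[1]='l' → 'szl'
k=8: add t[3]='h' → 'szlh'
k=10: add t[5]='l' → 'szlhl'
k=12: add t[0]='n' → 'szlhln'
k=14: add t[2]='n' → 'szlhlnn'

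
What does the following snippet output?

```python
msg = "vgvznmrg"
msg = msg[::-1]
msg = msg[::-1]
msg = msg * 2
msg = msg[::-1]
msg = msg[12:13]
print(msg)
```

z

reverse → 'grmnzvgv'
reverse → 'vgvznmrg'
repeat ×2 → 'vgvznmrgvgvznmrg'
reverse → 'grmnzvgvgrmnzvgv'
slice [12:13] → 'z'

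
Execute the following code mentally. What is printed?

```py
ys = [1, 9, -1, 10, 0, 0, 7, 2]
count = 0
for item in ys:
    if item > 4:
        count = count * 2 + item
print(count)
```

item=1: not >4
item=9: >4, count = 0*2+9 = 9
item=-1: not >4
item=10: >4, count = 9*2+10 = 28
item=0: not >4
item=0: not >4
item=7: >4, count = 28*2+7 = 63
item=2: not >4

63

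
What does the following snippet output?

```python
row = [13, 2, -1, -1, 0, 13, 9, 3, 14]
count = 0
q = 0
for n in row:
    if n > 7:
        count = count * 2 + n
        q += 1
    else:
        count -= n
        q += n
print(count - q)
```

175

n=13: >7, count = 0*2+13 = 13; q=1
n=2: not >7, count = 13-2 = 11; q=3
n=-1: not >7, count = 11-(-1) = 12; q=2
n=-1: not >7, count = 12-(-1) = 13; q=1
n=0: not >7, count = 13-0 = 13; q=1
n=13: >7, count = 13*2+13 = 39; q=2
n=9: >7, count = 39*2+9 = 87; q=3
n=3: not >7, count = 87-3 = 84; q=6
n=14: >7, count = 84*2+14 = 182; q=7
count-q = 182-7 = 175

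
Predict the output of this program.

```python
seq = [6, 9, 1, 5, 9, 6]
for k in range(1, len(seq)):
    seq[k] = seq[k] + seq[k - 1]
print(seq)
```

[6, 15, 16, 21, 30, 36]

k=1: seq[1] = 9+6 = 15 → [6, 15, 1, 5, 9, 6]
k=2: seq[2] = 1+15 = 16 → [6, 15, 16, 5, 9, 6]
k=3: seq[3] = 5+16 = 21 → [6, 15, 16, 21, 9, 6]
k=4: seq[4] = 9+21 = 30 → [6, 15, 16, 21, 30, 6]
k=5: seq[5] = 6+30 = 36 → [6, 15, 16, 21, 30, 36]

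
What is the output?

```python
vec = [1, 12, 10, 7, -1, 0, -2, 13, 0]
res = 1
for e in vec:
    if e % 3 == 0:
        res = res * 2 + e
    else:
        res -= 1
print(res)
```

32

e=1: not %3==0, res = 1-1 = 0
e=12: %3==0, res = 0*2+12 = 12
e=10: not %3==0, res = 12-1 = 11
e=7: not %3==0, res = 11-1 = 10
e=-1: not %3==0, res = 10-1 = 9
e=0: %3==0, res = 9*2+0 = 18
e=-2: not %3==0, res = 18-1 = 17
e=13: not %3==0, res = 17-1 = 16
e=0: %3==0, res = 16*2+0 = 32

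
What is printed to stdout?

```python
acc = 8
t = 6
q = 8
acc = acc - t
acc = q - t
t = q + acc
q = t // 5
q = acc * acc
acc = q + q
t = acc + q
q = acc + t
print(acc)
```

acc = 8-6 = 2
acc = 8-6 = 2
t = 8+2 = 10
q = 10//5 = 2
q = 2*2 = 4
acc = 4+4 = 8
t = 8+4 = 12
q = 8+12 = 20

8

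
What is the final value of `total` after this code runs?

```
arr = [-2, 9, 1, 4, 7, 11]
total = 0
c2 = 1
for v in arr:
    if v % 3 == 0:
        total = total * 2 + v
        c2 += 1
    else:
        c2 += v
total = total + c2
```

v=-2: not %3==0; c2=-1
v=9: %3==0, total = 0*2+9 = 9; c2=0
v=1: not %3==0; c2=1
v=4: not %3==0; c2=5
v=7: not %3==0; c2=12
v=11: not %3==0; c2=23
total+c2 = 9+23 = 32

32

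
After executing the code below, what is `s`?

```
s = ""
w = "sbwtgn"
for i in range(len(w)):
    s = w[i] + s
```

'ngtwbs'

i=0: prepend 's' → 's'
i=1: prepend 'b' → 'bs'
i=2: prepend 'w' → 'wbs'
i=3: prepend 't' → 'twbs'
i=4: prepend 'g' → 'gtwbs'
i=5: prepend 'n' → 'ngtwbs'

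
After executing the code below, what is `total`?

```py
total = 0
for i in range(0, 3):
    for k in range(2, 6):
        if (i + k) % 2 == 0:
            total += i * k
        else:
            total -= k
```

-2

i=0,k=2: even sum, total = 0+0 = 0
i=0,k=3: odd sum, total = 0-3 = -3
i=0,k=4: even sum, total = (-3)+0 = -3
i=0,k=5: odd sum, total = (-3)-5 = -8
i=1,k=2: odd sum, total = (-8)-2 = -10
i=1,k=3: even sum, total = (-10)+3 = -7
i=1,k=4: odd sum, total = (-7)-4 = -11
i=1,k=5: even sum, total = (-11)+5 = -6
i=2,k=2: even sum, total = (-6)+4 = -2
i=2,k=3: odd sum, total = (-2)-3 = -5
i=2,k=4: even sum, total = (-5)+8 = 3
i=2,k=5: odd sum, total = 3-5 = -2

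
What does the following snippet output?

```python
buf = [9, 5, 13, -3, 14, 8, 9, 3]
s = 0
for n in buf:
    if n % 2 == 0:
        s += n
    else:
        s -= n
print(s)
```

-14

n=9: not even, s = 0-9 = -9
n=5: not even, s = (-9)-5 = -14
n=13: not even, s = (-14)-13 = -27
n=-3: not even, s = (-27)-(-3) = -24
n=14: even, s = (-24)+14 = -10
n=8: even, s = (-10)+8 = -2
n=9: not even, s = (-2)-9 = -11
n=3: not even, s = (-11)-3 = -14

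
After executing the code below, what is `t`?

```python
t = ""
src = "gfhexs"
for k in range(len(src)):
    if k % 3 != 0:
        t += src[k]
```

'fhxs'

k=0: skip
k=1: add 'f' → 'f'
k=2: add 'h' → 'fh'
k=3: skip
k=4: add 'x' → 'fhx'
k=5: add 's' → 'fhxs'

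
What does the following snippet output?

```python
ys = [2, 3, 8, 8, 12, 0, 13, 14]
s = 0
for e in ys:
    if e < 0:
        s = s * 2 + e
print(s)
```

0

e=2: not <0
e=3: not <0
e=8: not <0
e=8: not <0
e=12: not <0
e=0: not <0
e=13: not <0
e=14: not <0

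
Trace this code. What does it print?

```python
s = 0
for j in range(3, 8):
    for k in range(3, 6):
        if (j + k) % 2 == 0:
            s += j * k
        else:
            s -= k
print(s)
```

132

j=3,k=3: even sum, s = 0+9 = 9
j=3,k=4: odd sum, s = 9-4 = 5
j=3,k=5: even sum, s = 5+15 = 20
j=4,k=3: odd sum, s = 20-3 = 17
j=4,k=4: even sum, s = 17+16 = 33
j=4,k=5: odd sum, s = 33-5 = 28
j=5,k=3: even sum, s = 28+15 = 43
j=5,k=4: odd sum, s = 43-4 = 39
j=5,k=5: even sum, s = 39+25 = 64
j=6,k=3: odd sum, s = 64-3 = 61
j=6,k=4: even sum, s = 61+24 = 85
j=6,k=5: odd sum, s = 85-5 = 80
j=7,k=3: even sum, s = 80+21 = 101
j=7,k=4: odd sum, s = 101-4 = 97
j=7,k=5: even sum, s = 97+35 = 132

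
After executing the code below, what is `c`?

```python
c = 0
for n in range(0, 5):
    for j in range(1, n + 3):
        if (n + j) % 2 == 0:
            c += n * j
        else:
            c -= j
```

n=0,j=1: odd sum, c = 0-1 = -1
n=0,j=2: even sum, c = (-1)+0 = -1
n=1,j=1: even sum, c = (-1)+1 = 0
n=1,j=2: odd sum, c = 0-2 = -2
n=1,j=3: even sum, c = (-2)+3 = 1
n=2,j=1: odd sum, c = 1-1 = 0
n=2,j=2: even sum, c = 0+4 = 4
n=2,j=3: odd sum, c = 4-3 = 1
n=2,j=4: even sum, c = 1+8 = 9
n=3,j=1: even sum, c = 9+3 = 12
n=3,j=2: odd sum, c = 12-2 = 10
n=3,j=3: even sum, c = 10+9 = 19
n=3,j=4: odd sum, c = 19-4 = 15
n=3,j=5: even sum, c = 15+15 = 30
n=4,j=1: odd sum, c = 30-1 = 29
n=4,j=2: even sum, c = 29+8 = 37
n=4,j=3: odd sum, c = 37-3 = 34
n=4,j=4: even sum, c = 34+16 = 50
n=4,j=5: odd sum, c = 50-5 = 45
n=4,j=6: even sum, c = 45+24 = 69

69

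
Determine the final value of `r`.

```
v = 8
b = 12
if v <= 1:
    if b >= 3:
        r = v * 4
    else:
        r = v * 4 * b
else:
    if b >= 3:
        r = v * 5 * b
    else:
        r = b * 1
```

v=8, b=12
v <= 1 is False; b >= 3 is True
→ r = v * 5 * b = 480

480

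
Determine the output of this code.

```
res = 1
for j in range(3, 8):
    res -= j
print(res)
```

j=3: res = 1-3 = -2
j=4: res = (-2)-4 = -6
j=5: res = (-6)-5 = -11
j=6: res = (-11)-6 = -17
j=7: res = (-17)-7 = -24

-24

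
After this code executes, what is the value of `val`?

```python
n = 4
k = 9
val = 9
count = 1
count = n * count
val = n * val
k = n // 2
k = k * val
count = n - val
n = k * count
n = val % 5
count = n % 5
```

count = 4*1 = 4
val = 4*9 = 36
k = 4//2 = 2
k = 2*36 = 72
count = 4-36 = -32
n = 72*(-32) = -2304
n = 36%5 = 1
count = 1%5 = 1

36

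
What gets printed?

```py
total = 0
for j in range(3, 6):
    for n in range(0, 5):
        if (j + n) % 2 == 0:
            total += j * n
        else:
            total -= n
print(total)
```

j=3,n=0: odd sum, total = 0-0 = 0
j=3,n=1: even sum, total = 0+3 = 3
j=3,n=2: odd sum, total = 3-2 = 1
j=3,n=3: even sum, total = 1+9 = 10
j=3,n=4: odd sum, total = 10-4 = 6
j=4,n=0: even sum, total = 6+0 = 6
j=4,n=1: odd sum, total = 6-1 = 5
j=4,n=2: even sum, total = 5+8 = 13
j=4,n=3: odd sum, total = 13-3 = 10
j=4,n=4: even sum, total = 10+16 = 26
j=5,n=0: odd sum, total = 26-0 = 26
j=5,n=1: even sum, total = 26+5 = 31
j=5,n=2: odd sum, total = 31-2 = 29
j=5,n=3: even sum, total = 29+15 = 44
j=5,n=4: odd sum, total = 44-4 = 40

40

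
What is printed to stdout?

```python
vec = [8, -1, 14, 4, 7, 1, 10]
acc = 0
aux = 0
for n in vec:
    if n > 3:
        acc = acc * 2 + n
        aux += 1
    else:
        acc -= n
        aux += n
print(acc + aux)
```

n=8: >3, acc = 0*2+8 = 8; aux=1
n=-1: not >3, acc = 8-(-1) = 9; aux=0
n=14: >3, acc = 9*2+14 = 32; aux=1
n=4: >3, acc = 32*2+4 = 68; aux=2
n=7: >3, acc = 68*2+7 = 143; aux=3
n=1: not >3, acc = 143-1 = 142; aux=4
n=10: >3, acc = 142*2+10 = 294; aux=5
acc+aux = 294+5 = 299

299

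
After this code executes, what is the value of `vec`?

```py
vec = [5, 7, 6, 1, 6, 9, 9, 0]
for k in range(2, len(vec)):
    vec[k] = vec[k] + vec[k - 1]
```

[5, 7, 13, 14, 20, 29, 38, 38]

k=2: vec[2] = 6+7 = 13 → [5, 7, 13, 1, 6, 9, 9, 0]
k=3: vec[3] = 1+13 = 14 → [5, 7, 13, 14, 6, 9, 9, 0]
k=4: vec[4] = 6+14 = 20 → [5, 7, 13, 14, 20, 9, 9, 0]
k=5: vec[5] = 9+20 = 29 → [5, 7, 13, 14, 20, 29, 9, 0]
k=6: vec[6] = 9+29 = 38 → [5, 7, 13, 14, 20, 29, 38, 0]
k=7: vec[7] = 0+38 = 38 → [5, 7, 13, 14, 20, 29, 38, 38]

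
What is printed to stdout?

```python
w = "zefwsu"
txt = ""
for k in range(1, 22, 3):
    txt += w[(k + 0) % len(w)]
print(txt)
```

k=1: add w[1]='e' → 'e'
k=4: add w[4]='s' → 'es'
k=7: add w[1]='e' → 'ese'
k=10: add w[4]='s' → 'eses'
k=13: add w[1]='e' → 'esese'
k=16: add w[4]='s' → 'eseses'
k=19: add w[1]='e' → 'esesese'

esesese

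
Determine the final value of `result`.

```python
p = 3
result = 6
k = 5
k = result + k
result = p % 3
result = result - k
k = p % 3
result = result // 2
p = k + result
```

-6

k = 6+5 = 11
result = 3%3 = 0
result = 0-11 = -11
k = 3%3 = 0
result = (-11)//2 = -6
p = 0+(-6) = -6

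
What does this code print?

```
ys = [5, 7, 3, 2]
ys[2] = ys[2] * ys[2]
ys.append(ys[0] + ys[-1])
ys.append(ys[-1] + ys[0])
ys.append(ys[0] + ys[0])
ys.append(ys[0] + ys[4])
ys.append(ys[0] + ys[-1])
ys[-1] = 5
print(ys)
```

[5, 7, 9, 2, 7, 12, 10, 12, 5]

ys[2] = ys[2]*ys[2] = 3*3 = 9 → [5, 7, 9, 2]
append ys[0]+ys[-1] = 5+2 = 7 → [5, 7, 9, 2, 7]
append ys[-1]+ys[0] = 7+5 = 12 → [5, 7, 9, 2, 7, 12]
append ys[0]+ys[0] = 5+5 = 10 → [5, 7, 9, 2, 7, 12, 10]
append ys[0]+ys[4] = 5+7 = 12 → [5, 7, 9, 2, 7, 12, 10, 12]
append ys[0]+ys[-1] = 5+12 = 17 → [5, 7, 9, 2, 7, 12, 10, 12, 17]
ys[-1] = 5 → [5, 7, 9, 2, 7, 12, 10, 12, 5]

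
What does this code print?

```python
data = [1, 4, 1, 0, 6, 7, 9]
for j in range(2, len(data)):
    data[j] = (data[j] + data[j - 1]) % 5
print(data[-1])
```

j=2: data[2] = (1+4)%5 = 0 → [1, 4, 0, 0, 6, 7, 9]
j=3: data[3] = (0+0)%5 = 0 → [1, 4, 0, 0, 6, 7, 9]
j=4: data[4] = (6+0)%5 = 1 → [1, 4, 0, 0, 1, 7, 9]
j=5: data[5] = (7+1)%5 = 3 → [1, 4, 0, 0, 1, 3, 9]
j=6: data[6] = (9+3)%5 = 2 → [1, 4, 0, 0, 1, 3, 2]

2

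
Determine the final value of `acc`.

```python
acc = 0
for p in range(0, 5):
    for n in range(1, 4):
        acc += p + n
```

p=0,n=1: acc = 0+1 = 1
p=0,n=2: acc = 1+2 = 3
p=0,n=3: acc = 3+3 = 6
p=1,n=1: acc = 6+2 = 8
p=1,n=2: acc = 8+3 = 11
p=1,n=3: acc = 11+4 = 15
p=2,n=1: acc = 15+3 = 18
p=2,n=2: acc = 18+4 = 22
p=2,n=3: acc = 22+5 = 27
p=3,n=1: acc = 27+4 = 31
p=3,n=2: acc = 31+5 = 36
p=3,n=3: acc = 36+6 = 42
p=4,n=1: acc = 42+5 = 47
p=4,n=2: acc = 47+6 = 53
p=4,n=3: acc = 53+7 = 60

60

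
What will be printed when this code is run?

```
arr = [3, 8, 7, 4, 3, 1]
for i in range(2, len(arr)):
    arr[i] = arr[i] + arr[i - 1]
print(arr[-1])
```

i=2: arr[2] = 7+8 = 15 → [3, 8, 15, 4, 3, 1]
i=3: arr[3] = 4+15 = 19 → [3, 8, 15, 19, 3, 1]
i=4: arr[4] = 3+19 = 22 → [3, 8, 15, 19, 22, 1]
i=5: arr[5] = 1+22 = 23 → [3, 8, 15, 19, 22, 23]

23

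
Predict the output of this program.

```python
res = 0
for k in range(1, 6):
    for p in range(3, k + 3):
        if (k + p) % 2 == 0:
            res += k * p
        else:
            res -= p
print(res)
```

125

k=1,p=3: even sum, res = 0+3 = 3
k=2,p=3: odd sum, res = 3-3 = 0
k=2,p=4: even sum, res = 0+8 = 8
k=3,p=3: even sum, res = 8+9 = 17
k=3,p=4: odd sum, res = 17-4 = 13
k=3,p=5: even sum, res = 13+15 = 28
k=4,p=3: odd sum, res = 28-3 = 25
k=4,p=4: even sum, res = 25+16 = 41
k=4,p=5: odd sum, res = 41-5 = 36
k=4,p=6: even sum, res = 36+24 = 60
k=5,p=3: even sum, res = 60+15 = 75
k=5,p=4: odd sum, res = 75-4 = 71
k=5,p=5: even sum, res = 71+25 = 96
k=5,p=6: odd sum, res = 96-6 = 90
k=5,p=7: even sum, res = 90+35 = 125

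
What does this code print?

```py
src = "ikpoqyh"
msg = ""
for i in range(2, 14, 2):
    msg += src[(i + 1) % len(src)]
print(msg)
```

oyipqh

i=2: add src[3]='o' → 'o'
i=4: add src[5]='y' → 'oy'
i=6: add src[0]='i' → 'oyi'
i=8: add src[2]='p' → 'oyip'
i=10: add src[4]='q' → 'oyipq'
i=12: add src[6]='h' → 'oyipqh'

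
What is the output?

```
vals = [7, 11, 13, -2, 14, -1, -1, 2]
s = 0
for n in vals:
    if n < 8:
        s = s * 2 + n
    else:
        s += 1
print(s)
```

132

n=7: <8, s = 0*2+7 = 7
n=11: not <8, s = 7+1 = 8
n=13: not <8, s = 8+1 = 9
n=-2: <8, s = 9*2+(-2) = 16
n=14: not <8, s = 16+1 = 17
n=-1: <8, s = 17*2+(-1) = 33
n=-1: <8, s = 33*2+(-1) = 65
n=2: <8, s = 65*2+2 = 132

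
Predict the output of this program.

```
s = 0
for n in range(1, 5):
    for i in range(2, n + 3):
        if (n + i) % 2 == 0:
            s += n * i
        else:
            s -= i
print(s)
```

n=1,i=2: odd sum, s = 0-2 = -2
n=1,i=3: even sum, s = (-2)+3 = 1
n=2,i=2: even sum, s = 1+4 = 5
n=2,i=3: odd sum, s = 5-3 = 2
n=2,i=4: even sum, s = 2+8 = 10
n=3,i=2: odd sum, s = 10-2 = 8
n=3,i=3: even sum, s = 8+9 = 17
n=3,i=4: odd sum, s = 17-4 = 13
n=3,i=5: even sum, s = 13+15 = 28
n=4,i=2: even sum, s = 28+8 = 36
n=4,i=3: odd sum, s = 36-3 = 33
n=4,i=4: even sum, s = 33+16 = 49
n=4,i=5: odd sum, s = 49-5 = 44
n=4,i=6: even sum, s = 44+24 = 68

68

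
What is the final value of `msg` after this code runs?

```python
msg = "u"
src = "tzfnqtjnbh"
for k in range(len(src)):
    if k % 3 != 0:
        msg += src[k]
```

'uzfqtnb'

k=0: skip
k=1: add 'z' → 'uz'
k=2: add 'f' → 'uzf'
k=3: skip
k=4: add 'q' → 'uzfq'
k=5: add 't' → 'uzfqt'
k=6: skip
k=7: add 'n' → 'uzfqtn'
k=8: add 'b' → 'uzfqtnb'
k=9: skip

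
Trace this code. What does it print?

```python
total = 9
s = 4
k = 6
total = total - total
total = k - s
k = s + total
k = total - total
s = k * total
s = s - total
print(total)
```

2

total = 9-9 = 0
total = 6-4 = 2
k = 4+2 = 6
k = 2-2 = 0
s = 0*2 = 0
s = 0-2 = -2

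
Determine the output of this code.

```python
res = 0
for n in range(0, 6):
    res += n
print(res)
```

n=0: res = 0+0 = 0
n=1: res = 0+1 = 1
n=2: res = 1+2 = 3
n=3: res = 3+3 = 6
n=4: res = 6+4 = 10
n=5: res = 10+5 = 15

15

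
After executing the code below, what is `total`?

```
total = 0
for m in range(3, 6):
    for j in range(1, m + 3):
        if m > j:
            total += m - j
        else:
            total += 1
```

m=3,j=1: 3>1, total = 0+2 = 2
m=3,j=2: 3>2, total = 2+1 = 3
m=3,j=3: not 3>3, total = 3+1 = 4
m=3,j=4: not 3>4, total = 4+1 = 5
m=3,j=5: not 3>5, total = 5+1 = 6
m=4,j=1: 4>1, total = 6+3 = 9
m=4,j=2: 4>2, total = 9+2 = 11
m=4,j=3: 4>3, total = 11+1 = 12
m=4,j=4: not 4>4, total = 12+1 = 13
m=4,j=5: not 4>5, total = 13+1 = 14
m=4,j=6: not 4>6, total = 14+1 = 15
m=5,j=1: 5>1, total = 15+4 = 19
m=5,j=2: 5>2, total = 19+3 = 22
m=5,j=3: 5>3, total = 22+2 = 24
m=5,j=4: 5>4, total = 24+1 = 25
m=5,j=5: not 5>5, total = 25+1 = 26
m=5,j=6: not 5>6, total = 26+1 = 27
m=5,j=7: not 5>7, total = 27+1 = 28

28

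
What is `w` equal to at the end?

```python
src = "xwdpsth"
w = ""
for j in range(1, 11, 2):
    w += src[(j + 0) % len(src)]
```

'wptxd'

j=1: add src[1]='w' → 'w'
j=3: add src[3]='p' → 'wp'
j=5: add src[5]='t' → 'wpt'
j=7: add src[0]='x' → 'wptx'
j=9: add src[2]='d' → 'wptxd'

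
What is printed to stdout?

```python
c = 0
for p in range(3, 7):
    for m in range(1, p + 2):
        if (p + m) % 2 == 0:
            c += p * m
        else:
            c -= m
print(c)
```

p=3,m=1: even sum, c = 0+3 = 3
p=3,m=2: odd sum, c = 3-2 = 1
p=3,m=3: even sum, c = 1+9 = 10
p=3,m=4: odd sum, c = 10-4 = 6
p=4,m=1: odd sum, c = 6-1 = 5
p=4,m=2: even sum, c = 5+8 = 13
p=4,m=3: odd sum, c = 13-3 = 10
p=4,m=4: even sum, c = 10+16 = 26
p=4,m=5: odd sum, c = 26-5 = 21
p=5,m=1: even sum, c = 21+5 = 26
p=5,m=2: odd sum, c = 26-2 = 24
p=5,m=3: even sum, c = 24+15 = 39
p=5,m=4: odd sum, c = 39-4 = 35
p=5,m=5: even sum, c = 35+25 = 60
p=5,m=6: odd sum, c = 60-6 = 54
p=6,m=1: odd sum, c = 54-1 = 53
p=6,m=2: even sum, c = 53+12 = 65
p=6,m=3: odd sum, c = 65-3 = 62
p=6,m=4: even sum, c = 62+24 = 86
p=6,m=5: odd sum, c = 86-5 = 81
p=6,m=6: even sum, c = 81+36 = 117
p=6,m=7: odd sum, c = 117-7 = 110

110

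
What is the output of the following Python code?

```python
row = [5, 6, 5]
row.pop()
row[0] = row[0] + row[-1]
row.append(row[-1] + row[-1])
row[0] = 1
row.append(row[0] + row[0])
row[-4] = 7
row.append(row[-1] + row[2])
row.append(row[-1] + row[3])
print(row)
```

pop() removes 5 → [5, 6]
row[0] = row[0]+row[-1] = 5+6 = 11 → [11, 6]
append row[-1]+row[-1] = 6+6 = 12 → [11, 6, 12]
row[0] = 1 → [1, 6, 12]
append row[0]+row[0] = 1+1 = 2 → [1, 6, 12, 2]
row[-4] = 7 → [7, 6, 12, 2]
append row[-1]+row[2] = 2+12 = 14 → [7, 6, 12, 2, 14]
append row[-1]+row[3] = 14+2 = 16 → [7, 6, 12, 2, 14, 16]

[7, 6, 12, 2, 14, 16]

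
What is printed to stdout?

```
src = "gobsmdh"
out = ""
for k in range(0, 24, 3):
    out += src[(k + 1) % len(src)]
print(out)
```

k=0: add src[1]='o' → 'o'
k=3: add src[4]='m' → 'om'
k=6: add src[0]='g' → 'omg'
k=9: add src[3]='s' → 'omgs'
k=12: add src[6]='h' → 'omgsh'
k=15: add src[2]='b' → 'omgshb'
k=18: add src[5]='d' → 'omgshbd'
k=21: add src[1]='o' → 'omgshbdo'

omgshbdo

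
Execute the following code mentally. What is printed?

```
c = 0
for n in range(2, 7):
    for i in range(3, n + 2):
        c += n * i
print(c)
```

315

n=2,i=3: c = 0+6 = 6
n=3,i=3: c = 6+9 = 15
n=3,i=4: c = 15+12 = 27
n=4,i=3: c = 27+12 = 39
n=4,i=4: c = 39+16 = 55
n=4,i=5: c = 55+20 = 75
n=5,i=3: c = 75+15 = 90
n=5,i=4: c = 90+20 = 110
n=5,i=5: c = 110+25 = 135
n=5,i=6: c = 135+30 = 165
n=6,i=3: c = 165+18 = 183
n=6,i=4: c = 183+24 = 207
n=6,i=5: c = 207+30 = 237
n=6,i=6: c = 237+36 = 273
n=6,i=7: c = 273+42 = 315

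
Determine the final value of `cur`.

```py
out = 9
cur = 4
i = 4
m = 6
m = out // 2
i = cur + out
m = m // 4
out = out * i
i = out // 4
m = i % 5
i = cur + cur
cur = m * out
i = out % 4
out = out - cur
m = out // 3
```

m = 9//2 = 4
i = 4+9 = 13
m = 4//4 = 1
out = 9*13 = 117
i = 117//4 = 29
m = 29%5 = 4
i = 4+4 = 8
cur = 4*117 = 468
i = 117%4 = 1
out = 117-468 = -351
m = (-351)//3 = -117

468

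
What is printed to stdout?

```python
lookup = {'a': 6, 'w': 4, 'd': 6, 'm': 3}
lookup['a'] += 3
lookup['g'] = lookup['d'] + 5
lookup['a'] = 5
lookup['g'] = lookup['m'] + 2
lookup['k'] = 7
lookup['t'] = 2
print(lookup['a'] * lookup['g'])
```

lookup['a'] = 6+3 = 9 → {'a': 9, 'w': 4, 'd': 6, 'm': 3}
lookup['g'] = lookup['d']+5 = 11 → {'a': 9, 'w': 4, 'd': 6, 'm': 3, 'g': 11}
lookup['a'] = 5 → {'a': 5, 'w': 4, 'd': 6, 'm': 3, 'g': 11}
lookup['g'] = lookup['m']+2 = 5 → {'a': 5, 'w': 4, 'd': 6, 'm': 3, 'g': 5}
lookup['k'] = 7 → {'a': 5, 'w': 4, 'd': 6, 'm': 3, 'g': 5, 'k': 7}
lookup['t'] = 2 → {'a': 5, 'w': 4, 'd': 6, 'm': 3, 'g': 5, 'k': 7, 't': 2}
lookup['a']*lookup['g'] = 5*5 = 25

25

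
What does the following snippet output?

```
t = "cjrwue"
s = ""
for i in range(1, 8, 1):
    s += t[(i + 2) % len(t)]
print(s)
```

i=1: add t[3]='w' → 'w'
i=2: add t[4]='u' → 'wu'
i=3: add t[5]='e' → 'wue'
i=4: add t[0]='c' → 'wuec'
i=5: add t[1]='j' → 'wuecj'
i=6: add t[2]='r' → 'wuecjr'
i=7: add t[3]='w' → 'wuecjrw'

wuecjrw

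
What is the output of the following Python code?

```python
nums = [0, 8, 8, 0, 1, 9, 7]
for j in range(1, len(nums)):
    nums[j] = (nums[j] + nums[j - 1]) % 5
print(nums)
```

[0, 3, 1, 1, 2, 1, 3]

j=1: nums[1] = (8+0)%5 = 3 → [0, 3, 8, 0, 1, 9, 7]
j=2: nums[2] = (8+3)%5 = 1 → [0, 3, 1, 0, 1, 9, 7]
j=3: nums[3] = (0+1)%5 = 1 → [0, 3, 1, 1, 1, 9, 7]
j=4: nums[4] = (1+1)%5 = 2 → [0, 3, 1, 1, 2, 9, 7]
j=5: nums[5] = (9+2)%5 = 1 → [0, 3, 1, 1, 2, 1, 7]
j=6: nums[6] = (7+1)%5 = 3 → [0, 3, 1, 1, 2, 1, 3]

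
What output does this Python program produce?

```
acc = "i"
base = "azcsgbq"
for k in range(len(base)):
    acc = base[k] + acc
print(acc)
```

k=0: prepend 'a' → 'ai'
k=1: prepend 'z' → 'zai'
k=2: prepend 'c' → 'czai'
k=3: prepend 's' → 'sczai'
k=4: prepend 'g' → 'gsczai'
k=5: prepend 'b' → 'bgsczai'
k=6: prepend 'q' → 'qbgsczai'

qbgsczai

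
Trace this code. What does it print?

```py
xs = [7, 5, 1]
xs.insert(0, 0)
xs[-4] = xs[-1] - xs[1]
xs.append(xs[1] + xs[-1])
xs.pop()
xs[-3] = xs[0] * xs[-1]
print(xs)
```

insert 0 at 0 → [0, 7, 5, 1]
xs[-4] = xs[-1]-xs[1] = 1-7 = -6 → [-6, 7, 5, 1]
append xs[1]+xs[-1] = 7+1 = 8 → [-6, 7, 5, 1, 8]
pop() removes 8 → [-6, 7, 5, 1]
xs[-3] = xs[0]*xs[-1] = (-6)*1 = -6 → [-6, -6, 5, 1]

[-6, -6, 5, 1]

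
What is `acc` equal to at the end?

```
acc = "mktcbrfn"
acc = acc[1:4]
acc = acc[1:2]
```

't'

slice [1:4] → 'ktc'
slice [1:2] → 't'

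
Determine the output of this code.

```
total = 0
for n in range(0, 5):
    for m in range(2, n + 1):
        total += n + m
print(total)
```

n=2,m=2: total = 0+4 = 4
n=3,m=2: total = 4+5 = 9
n=3,m=3: total = 9+6 = 15
n=4,m=2: total = 15+6 = 21
n=4,m=3: total = 21+7 = 28
n=4,m=4: total = 28+8 = 36

36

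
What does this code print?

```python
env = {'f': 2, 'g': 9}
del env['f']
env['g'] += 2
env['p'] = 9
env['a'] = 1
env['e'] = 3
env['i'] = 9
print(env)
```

del 'f' → {'g': 9}
env['g'] = 9+2 = 11 → {'g': 11}
env['p'] = 9 → {'g': 11, 'p': 9}
env['a'] = 1 → {'g': 11, 'p': 9, 'a': 1}
env['e'] = 3 → {'g': 11, 'p': 9, 'a': 1, 'e': 3}
env['i'] = 9 → {'g': 11, 'p': 9, 'a': 1, 'e': 3, 'i': 9}

{'g': 11, 'p': 9, 'a': 1, 'e': 3, 'i': 9}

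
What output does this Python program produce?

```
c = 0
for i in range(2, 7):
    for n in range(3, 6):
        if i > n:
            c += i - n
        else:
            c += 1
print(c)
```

19

i=2,n=3: not 2>3, c = 0+1 = 1
i=2,n=4: not 2>4, c = 1+1 = 2
i=2,n=5: not 2>5, c = 2+1 = 3
i=3,n=3: not 3>3, c = 3+1 = 4
i=3,n=4: not 3>4, c = 4+1 = 5
i=3,n=5: not 3>5, c = 5+1 = 6
i=4,n=3: 4>3, c = 6+1 = 7
i=4,n=4: not 4>4, c = 7+1 = 8
i=4,n=5: not 4>5, c = 8+1 = 9
i=5,n=3: 5>3, c = 9+2 = 11
i=5,n=4: 5>4, c = 11+1 = 12
i=5,n=5: not 5>5, c = 12+1 = 13
i=6,n=3: 6>3, c = 13+3 = 16
i=6,n=4: 6>4, c = 16+2 = 18
i=6,n=5: 6>5, c = 18+1 = 19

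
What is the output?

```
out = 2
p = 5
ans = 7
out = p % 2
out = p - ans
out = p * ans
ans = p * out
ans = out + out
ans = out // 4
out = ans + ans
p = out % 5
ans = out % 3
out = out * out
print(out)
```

256

out = 5%2 = 1
out = 5-7 = -2
out = 5*7 = 35
ans = 5*35 = 175
ans = 35+35 = 70
ans = 35//4 = 8
out = 8+8 = 16
p = 16%5 = 1
ans = 16%3 = 1
out = 16*16 = 256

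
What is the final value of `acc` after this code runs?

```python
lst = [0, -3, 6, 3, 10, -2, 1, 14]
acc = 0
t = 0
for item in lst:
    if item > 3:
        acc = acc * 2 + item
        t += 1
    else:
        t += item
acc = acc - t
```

56

item=0: not >3; t=0
item=-3: not >3; t=-3
item=6: >3, acc = 0*2+6 = 6; t=-2
item=3: not >3; t=1
item=10: >3, acc = 6*2+10 = 22; t=2
item=-2: not >3; t=0
item=1: not >3; t=1
item=14: >3, acc = 22*2+14 = 58; t=2
acc-t = 58-2 = 56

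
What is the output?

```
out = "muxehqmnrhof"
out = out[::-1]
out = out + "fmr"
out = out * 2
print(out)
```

reverse → 'fohrnmqhexum'
+ 'fmr' → 'fohrnmqhexumfmr'
repeat ×2 → 'fohrnmqhexumfmrfohrnmqhexumfmr'

fohrnmqhexumfmrfohrnmqhexumfmr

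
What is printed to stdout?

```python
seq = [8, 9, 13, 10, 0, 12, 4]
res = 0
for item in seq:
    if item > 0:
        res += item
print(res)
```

56

item=8: >0, res = 0+8 = 8
item=9: >0, res = 8+9 = 17
item=13: >0, res = 17+13 = 30
item=10: >0, res = 30+10 = 40
item=0: not >0
item=12: >0, res = 40+12 = 52
item=4: >0, res = 52+4 = 56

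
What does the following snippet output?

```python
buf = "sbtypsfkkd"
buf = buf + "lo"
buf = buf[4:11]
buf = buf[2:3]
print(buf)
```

f

+ 'lo' → 'sbtypsfkkdlo'
slice [4:11] → 'psfkkdl'
slice [2:3] → 'f'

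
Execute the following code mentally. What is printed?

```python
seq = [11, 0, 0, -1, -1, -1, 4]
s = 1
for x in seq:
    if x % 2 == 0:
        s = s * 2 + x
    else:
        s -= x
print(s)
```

-70

x=11: not even, s = 1-11 = -10
x=0: even, s = (-10)*2+0 = -20
x=0: even, s = (-20)*2+0 = -40
x=-1: not even, s = (-40)-(-1) = -39
x=-1: not even, s = (-39)-(-1) = -38
x=-1: not even, s = (-38)-(-1) = -37
x=4: even, s = (-37)*2+4 = -70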